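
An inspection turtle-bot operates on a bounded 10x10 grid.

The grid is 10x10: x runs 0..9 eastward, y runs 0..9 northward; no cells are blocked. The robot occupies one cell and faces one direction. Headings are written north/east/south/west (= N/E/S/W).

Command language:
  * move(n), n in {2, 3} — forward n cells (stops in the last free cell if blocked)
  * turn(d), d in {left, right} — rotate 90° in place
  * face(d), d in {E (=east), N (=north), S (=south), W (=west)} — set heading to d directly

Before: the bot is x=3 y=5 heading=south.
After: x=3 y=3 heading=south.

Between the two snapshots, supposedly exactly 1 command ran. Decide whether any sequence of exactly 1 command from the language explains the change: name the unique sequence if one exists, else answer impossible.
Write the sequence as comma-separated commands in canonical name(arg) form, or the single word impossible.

move(2)

key: heading stays S — the single command does not turn
initial: x=3 y=5 heading=south
step 1 (move(2)): x=3 y=3 heading=south
no other 1-command option fits: unique.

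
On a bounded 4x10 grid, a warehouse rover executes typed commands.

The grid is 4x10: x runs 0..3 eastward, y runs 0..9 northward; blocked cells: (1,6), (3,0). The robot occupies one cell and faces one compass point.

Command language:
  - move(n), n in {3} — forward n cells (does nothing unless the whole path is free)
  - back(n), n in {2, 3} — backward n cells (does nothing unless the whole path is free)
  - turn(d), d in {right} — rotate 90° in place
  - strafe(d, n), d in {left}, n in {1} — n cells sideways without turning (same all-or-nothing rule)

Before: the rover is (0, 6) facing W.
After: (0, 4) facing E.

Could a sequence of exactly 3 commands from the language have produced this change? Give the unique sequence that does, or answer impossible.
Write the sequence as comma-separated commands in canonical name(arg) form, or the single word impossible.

key: position moved to (0,4) AND the heading swung to E — translation plus rotation needed
start: (0, 6) facing W
step 1 (turn(right)): (0, 6) facing N
step 2 (back(2)): (0, 4) facing N
step 3 (turn(right)): (0, 4) facing E
no rival 3-sequence matches.

turn(right), back(2), turn(right)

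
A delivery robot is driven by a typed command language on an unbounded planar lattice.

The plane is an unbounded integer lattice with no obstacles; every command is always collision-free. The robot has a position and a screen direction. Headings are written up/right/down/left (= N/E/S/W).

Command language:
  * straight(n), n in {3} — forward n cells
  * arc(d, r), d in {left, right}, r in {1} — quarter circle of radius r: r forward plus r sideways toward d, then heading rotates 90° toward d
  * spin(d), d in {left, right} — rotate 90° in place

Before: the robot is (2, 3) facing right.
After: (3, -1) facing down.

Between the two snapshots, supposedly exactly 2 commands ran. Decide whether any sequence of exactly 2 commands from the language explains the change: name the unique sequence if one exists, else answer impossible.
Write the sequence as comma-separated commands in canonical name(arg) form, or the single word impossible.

arc(right, 1), straight(3)

key: running straight(3) before arc(right, 1) would end elsewhere — order is forced
initial: (2, 3) facing right
step 1 (arc(right, 1)): (3, 2) facing down
step 2 (straight(3)): (3, -1) facing down
uniquely the one of 25 2-step routes that fits.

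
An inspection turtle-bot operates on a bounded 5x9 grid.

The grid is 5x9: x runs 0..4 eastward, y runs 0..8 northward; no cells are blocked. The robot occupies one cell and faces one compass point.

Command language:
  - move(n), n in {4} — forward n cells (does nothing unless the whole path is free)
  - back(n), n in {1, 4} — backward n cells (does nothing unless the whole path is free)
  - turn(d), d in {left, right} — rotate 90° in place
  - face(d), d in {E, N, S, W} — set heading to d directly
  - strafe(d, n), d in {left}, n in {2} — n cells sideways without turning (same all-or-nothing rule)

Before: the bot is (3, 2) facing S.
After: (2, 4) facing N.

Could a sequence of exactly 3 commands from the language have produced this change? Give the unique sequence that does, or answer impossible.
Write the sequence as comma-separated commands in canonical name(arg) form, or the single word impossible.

impossible

no 3-step route produces this change.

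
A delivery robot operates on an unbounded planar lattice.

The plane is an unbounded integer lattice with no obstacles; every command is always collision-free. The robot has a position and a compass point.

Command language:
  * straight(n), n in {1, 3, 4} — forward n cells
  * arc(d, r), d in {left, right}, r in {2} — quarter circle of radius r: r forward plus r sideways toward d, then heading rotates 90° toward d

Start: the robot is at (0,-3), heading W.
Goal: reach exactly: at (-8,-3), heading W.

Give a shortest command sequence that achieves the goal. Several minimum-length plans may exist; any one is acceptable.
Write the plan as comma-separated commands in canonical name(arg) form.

begin: at (0,-3), heading W
t=1 straight(4) ⇒ at (-4,-3), heading W
t=2 straight(4) ⇒ at (-8,-3), heading W
minimal: 2 command(s), checked below 2.

straight(4), straight(4)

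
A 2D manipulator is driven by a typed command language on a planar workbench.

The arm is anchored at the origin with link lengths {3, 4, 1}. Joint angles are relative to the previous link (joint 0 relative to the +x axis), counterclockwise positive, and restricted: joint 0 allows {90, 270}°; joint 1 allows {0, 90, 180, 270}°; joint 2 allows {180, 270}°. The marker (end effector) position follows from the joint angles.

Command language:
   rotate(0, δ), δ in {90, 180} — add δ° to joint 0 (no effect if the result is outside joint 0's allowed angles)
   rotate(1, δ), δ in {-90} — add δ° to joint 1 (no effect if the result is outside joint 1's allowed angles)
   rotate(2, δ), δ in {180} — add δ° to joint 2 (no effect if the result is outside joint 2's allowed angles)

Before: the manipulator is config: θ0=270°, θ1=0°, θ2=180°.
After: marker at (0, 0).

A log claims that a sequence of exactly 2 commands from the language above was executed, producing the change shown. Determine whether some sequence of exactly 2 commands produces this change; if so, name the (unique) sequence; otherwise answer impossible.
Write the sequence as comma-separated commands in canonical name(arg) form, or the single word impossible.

rotate(1, -90), rotate(1, -90)

start: config: θ0=270°, θ1=0°, θ2=180°
1. rotate(1, -90) → config: θ0=270°, θ1=270°, θ2=180°
2. rotate(1, -90) → config: θ0=270°, θ1=180°, θ2=180°
no other 2-command option fits: unique.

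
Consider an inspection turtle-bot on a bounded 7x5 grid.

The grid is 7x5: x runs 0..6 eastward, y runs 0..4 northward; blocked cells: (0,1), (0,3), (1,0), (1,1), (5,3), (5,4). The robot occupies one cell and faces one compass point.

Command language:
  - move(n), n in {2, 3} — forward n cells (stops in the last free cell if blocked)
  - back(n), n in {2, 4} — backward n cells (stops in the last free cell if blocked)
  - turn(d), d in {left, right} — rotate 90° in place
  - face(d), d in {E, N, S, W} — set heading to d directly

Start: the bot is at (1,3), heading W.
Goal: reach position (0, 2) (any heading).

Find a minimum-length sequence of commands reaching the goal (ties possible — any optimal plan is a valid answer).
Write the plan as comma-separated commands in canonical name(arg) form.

from: at (1,3), heading W
step 1 (turn(right)): at (1,3), heading N
step 2 (back(4)): at (1,2), heading N
step 3 (face(W)): at (1,2), heading W
step 4 (move(3)): at (0,2), heading W
shorter routes all fall short; 4 is best.

turn(right), back(4), face(W), move(3)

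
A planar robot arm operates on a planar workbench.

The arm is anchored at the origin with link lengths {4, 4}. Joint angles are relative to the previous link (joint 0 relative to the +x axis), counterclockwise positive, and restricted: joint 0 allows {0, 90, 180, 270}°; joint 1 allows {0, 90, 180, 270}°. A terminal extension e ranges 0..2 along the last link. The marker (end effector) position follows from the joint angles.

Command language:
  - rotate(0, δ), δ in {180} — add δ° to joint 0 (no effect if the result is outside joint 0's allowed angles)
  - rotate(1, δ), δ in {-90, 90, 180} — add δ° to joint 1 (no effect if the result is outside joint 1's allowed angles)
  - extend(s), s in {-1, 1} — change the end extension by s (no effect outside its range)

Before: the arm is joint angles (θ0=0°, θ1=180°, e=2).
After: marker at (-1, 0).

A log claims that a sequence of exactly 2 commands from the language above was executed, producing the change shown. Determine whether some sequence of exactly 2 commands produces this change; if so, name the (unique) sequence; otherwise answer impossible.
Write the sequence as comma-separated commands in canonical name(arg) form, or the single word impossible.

extend(1), extend(-1)

key: order matters: swapping extend(1) and extend(-1) lands elsewhere
from: joint angles (θ0=0°, θ1=180°, e=2)
t=1 extend(1) ⇒ joint angles (θ0=0°, θ1=180°, e=2)
t=2 extend(-1) ⇒ joint angles (θ0=0°, θ1=180°, e=1)
no other 2-command option fits: unique.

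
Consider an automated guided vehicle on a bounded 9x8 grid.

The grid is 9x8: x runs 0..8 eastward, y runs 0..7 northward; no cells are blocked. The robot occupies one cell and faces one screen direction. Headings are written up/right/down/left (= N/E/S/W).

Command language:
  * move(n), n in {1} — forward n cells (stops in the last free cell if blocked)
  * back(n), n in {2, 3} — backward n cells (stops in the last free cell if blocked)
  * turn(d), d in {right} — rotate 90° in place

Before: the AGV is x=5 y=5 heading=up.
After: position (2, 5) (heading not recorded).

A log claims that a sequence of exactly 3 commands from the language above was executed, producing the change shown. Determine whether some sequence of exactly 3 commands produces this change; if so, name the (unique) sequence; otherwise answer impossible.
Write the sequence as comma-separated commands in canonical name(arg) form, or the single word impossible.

turn(right), back(3), turn(right)

initial: x=5 y=5 heading=up
step 1 (turn(right)): x=5 y=5 heading=right
step 2 (back(3)): x=2 y=5 heading=right
step 3 (turn(right)): x=2 y=5 heading=down
no other 3-command option fits: unique.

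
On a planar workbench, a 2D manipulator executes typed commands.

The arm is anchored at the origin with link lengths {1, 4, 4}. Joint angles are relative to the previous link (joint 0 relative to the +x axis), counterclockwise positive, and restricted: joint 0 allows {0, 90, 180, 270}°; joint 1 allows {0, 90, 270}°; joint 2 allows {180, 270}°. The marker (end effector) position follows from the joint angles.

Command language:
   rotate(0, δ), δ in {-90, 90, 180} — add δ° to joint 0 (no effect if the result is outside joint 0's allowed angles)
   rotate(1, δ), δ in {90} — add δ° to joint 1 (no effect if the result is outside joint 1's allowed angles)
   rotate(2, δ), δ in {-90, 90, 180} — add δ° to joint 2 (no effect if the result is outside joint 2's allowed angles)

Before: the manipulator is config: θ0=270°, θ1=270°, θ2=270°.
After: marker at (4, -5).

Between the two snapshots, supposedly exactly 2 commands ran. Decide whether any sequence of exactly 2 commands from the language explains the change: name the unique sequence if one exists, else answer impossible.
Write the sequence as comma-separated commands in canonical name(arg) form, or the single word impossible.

rotate(1, 90), rotate(1, 90)

from: config: θ0=270°, θ1=270°, θ2=270°
1. rotate(1, 90) → config: θ0=270°, θ1=0°, θ2=270°
2. rotate(1, 90) → config: θ0=270°, θ1=90°, θ2=270°
no rival 2-sequence matches.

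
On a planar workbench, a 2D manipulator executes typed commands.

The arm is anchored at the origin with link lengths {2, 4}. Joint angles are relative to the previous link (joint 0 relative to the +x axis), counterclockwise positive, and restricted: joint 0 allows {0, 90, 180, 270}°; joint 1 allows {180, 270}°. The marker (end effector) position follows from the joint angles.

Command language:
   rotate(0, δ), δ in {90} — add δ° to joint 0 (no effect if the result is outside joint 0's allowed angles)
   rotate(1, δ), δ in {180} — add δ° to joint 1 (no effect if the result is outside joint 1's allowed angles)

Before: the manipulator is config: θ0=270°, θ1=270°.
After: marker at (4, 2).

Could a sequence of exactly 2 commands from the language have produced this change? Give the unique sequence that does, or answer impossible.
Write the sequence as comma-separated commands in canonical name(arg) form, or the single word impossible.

from: config: θ0=270°, θ1=270°
step 1 (rotate(0, 90)): config: θ0=0°, θ1=270°
step 2 (rotate(0, 90)): config: θ0=90°, θ1=270°
uniquely the one of 4 2-step routes that fits.

rotate(0, 90), rotate(0, 90)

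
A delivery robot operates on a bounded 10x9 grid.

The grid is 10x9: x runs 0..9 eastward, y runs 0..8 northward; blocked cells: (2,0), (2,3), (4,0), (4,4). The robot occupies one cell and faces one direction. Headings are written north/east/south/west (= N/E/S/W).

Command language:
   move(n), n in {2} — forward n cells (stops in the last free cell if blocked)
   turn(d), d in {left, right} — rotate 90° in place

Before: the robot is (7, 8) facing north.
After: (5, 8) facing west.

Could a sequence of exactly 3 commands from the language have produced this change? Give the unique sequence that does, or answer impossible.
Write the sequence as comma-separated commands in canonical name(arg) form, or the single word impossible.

move(2), turn(left), move(2)

key: the first move(2) runs into the grid edge before its full distance
t0: (7, 8) facing north
step 1 (move(2)): (7, 8) facing north
step 2 (turn(left)): (7, 8) facing west
step 3 (move(2)): (5, 8) facing west
all 27 alternatives checked — unique.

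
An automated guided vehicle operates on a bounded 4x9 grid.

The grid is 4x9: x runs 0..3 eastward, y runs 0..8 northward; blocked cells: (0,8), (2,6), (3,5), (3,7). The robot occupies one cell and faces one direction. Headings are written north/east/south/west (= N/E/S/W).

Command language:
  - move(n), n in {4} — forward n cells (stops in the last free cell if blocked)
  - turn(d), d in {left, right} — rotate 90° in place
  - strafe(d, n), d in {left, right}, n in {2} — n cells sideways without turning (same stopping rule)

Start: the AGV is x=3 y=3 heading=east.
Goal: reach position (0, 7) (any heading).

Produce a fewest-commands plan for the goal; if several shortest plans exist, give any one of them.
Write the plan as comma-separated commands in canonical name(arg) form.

turn(left), strafe(left, 2), move(4), strafe(left, 2)

begin: x=3 y=3 heading=east
[1] after turn(left): x=3 y=3 heading=north
[2] after strafe(left, 2): x=1 y=3 heading=north
[3] after move(4): x=1 y=7 heading=north
[4] after strafe(left, 2): x=0 y=7 heading=north
nothing shorter than 4 reaches the goal.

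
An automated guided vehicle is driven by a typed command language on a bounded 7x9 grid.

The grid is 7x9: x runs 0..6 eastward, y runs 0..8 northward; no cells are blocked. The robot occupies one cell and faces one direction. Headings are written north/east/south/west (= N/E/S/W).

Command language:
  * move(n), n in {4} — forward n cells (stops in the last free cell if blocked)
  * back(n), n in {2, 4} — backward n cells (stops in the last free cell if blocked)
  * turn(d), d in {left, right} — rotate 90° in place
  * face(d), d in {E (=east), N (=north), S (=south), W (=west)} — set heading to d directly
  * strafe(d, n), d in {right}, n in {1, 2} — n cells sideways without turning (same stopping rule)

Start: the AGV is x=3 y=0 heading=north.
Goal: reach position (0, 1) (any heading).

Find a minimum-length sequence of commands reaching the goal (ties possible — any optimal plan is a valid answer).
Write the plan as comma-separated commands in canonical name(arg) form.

face(W), strafe(right, 1), move(4)

begin: x=3 y=0 heading=north
[1] after face(W): x=3 y=0 heading=west
[2] after strafe(right, 1): x=3 y=1 heading=west
[3] after move(4): x=0 y=1 heading=west
minimal: 3 command(s), checked below 3.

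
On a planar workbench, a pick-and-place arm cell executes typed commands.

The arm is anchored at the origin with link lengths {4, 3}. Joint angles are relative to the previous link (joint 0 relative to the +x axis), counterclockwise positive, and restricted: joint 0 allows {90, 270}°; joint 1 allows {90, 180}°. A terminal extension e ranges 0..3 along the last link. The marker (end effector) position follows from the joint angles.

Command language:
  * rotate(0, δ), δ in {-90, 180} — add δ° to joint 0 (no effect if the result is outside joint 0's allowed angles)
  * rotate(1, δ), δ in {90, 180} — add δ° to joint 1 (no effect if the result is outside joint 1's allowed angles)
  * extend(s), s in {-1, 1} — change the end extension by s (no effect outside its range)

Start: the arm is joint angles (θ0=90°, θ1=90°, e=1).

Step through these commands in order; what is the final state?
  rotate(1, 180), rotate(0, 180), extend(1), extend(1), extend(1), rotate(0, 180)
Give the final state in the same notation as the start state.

joint angles (θ0=90°, θ1=90°, e=3)

from: joint angles (θ0=90°, θ1=90°, e=1)
step 1 (rotate(1, 180)): joint angles (θ0=90°, θ1=90°, e=1)
step 2 (rotate(0, 180)): joint angles (θ0=270°, θ1=90°, e=1)
step 3 (extend(1)): joint angles (θ0=270°, θ1=90°, e=2)
step 4 (extend(1)): joint angles (θ0=270°, θ1=90°, e=3)
step 5 (extend(1)): joint angles (θ0=270°, θ1=90°, e=3)
step 6 (rotate(0, 180)): joint angles (θ0=90°, θ1=90°, e=3)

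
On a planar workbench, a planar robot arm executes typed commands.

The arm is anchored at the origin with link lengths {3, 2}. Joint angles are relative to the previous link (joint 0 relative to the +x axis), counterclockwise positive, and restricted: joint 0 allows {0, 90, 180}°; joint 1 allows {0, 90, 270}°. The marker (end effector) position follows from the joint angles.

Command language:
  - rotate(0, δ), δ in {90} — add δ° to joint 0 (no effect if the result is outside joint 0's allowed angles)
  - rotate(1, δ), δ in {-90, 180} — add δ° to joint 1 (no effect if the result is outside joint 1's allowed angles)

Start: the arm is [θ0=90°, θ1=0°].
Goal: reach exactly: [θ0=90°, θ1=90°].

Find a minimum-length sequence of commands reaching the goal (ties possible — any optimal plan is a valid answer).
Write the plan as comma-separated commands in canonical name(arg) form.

start: [θ0=90°, θ1=0°]
[1] after rotate(1, -90): [θ0=90°, θ1=270°]
[2] after rotate(1, 180): [θ0=90°, θ1=90°]
no 1-step plan works, so 2 is optimal.

rotate(1, -90), rotate(1, 180)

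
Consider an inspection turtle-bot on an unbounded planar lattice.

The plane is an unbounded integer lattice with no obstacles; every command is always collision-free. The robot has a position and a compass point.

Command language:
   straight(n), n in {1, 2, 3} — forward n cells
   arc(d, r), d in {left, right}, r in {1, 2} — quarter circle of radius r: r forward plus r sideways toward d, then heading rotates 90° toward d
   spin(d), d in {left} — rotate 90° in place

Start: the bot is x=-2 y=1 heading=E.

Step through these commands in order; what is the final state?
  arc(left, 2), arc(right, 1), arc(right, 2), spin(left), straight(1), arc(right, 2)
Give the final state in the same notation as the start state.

x=6 y=0 heading=S

start: x=-2 y=1 heading=E
t=1 arc(left, 2) ⇒ x=0 y=3 heading=N
t=2 arc(right, 1) ⇒ x=1 y=4 heading=E
t=3 arc(right, 2) ⇒ x=3 y=2 heading=S
t=4 spin(left) ⇒ x=3 y=2 heading=E
t=5 straight(1) ⇒ x=4 y=2 heading=E
t=6 arc(right, 2) ⇒ x=6 y=0 heading=S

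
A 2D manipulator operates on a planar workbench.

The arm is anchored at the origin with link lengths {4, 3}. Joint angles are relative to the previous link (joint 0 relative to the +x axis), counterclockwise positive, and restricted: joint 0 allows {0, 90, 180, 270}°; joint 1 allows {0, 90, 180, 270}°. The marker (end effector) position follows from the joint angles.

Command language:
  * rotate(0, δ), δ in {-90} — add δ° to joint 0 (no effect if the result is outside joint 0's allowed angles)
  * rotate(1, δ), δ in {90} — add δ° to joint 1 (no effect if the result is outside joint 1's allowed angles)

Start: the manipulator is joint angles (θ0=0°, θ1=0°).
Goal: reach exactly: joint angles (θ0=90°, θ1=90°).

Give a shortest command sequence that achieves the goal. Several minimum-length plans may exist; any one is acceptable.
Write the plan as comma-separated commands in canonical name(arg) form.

begin: joint angles (θ0=0°, θ1=0°)
1. rotate(0, -90) → joint angles (θ0=270°, θ1=0°)
2. rotate(0, -90) → joint angles (θ0=180°, θ1=0°)
3. rotate(0, -90) → joint angles (θ0=90°, θ1=0°)
4. rotate(1, 90) → joint angles (θ0=90°, θ1=90°)
no 3-step plan works, so 4 is optimal.

rotate(0, -90), rotate(0, -90), rotate(0, -90), rotate(1, 90)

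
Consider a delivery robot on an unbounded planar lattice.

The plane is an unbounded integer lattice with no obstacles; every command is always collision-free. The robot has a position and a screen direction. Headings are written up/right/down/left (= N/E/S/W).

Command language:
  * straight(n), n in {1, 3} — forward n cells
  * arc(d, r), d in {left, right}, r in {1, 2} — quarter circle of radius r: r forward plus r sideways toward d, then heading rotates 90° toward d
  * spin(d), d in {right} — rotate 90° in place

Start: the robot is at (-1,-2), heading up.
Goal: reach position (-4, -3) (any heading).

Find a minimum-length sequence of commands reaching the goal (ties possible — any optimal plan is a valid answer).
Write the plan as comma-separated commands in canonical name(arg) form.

arc(left, 1), arc(left, 2)

t0: at (-1,-2), heading up
step 1 (arc(left, 1)): at (-2,-1), heading left
step 2 (arc(left, 2)): at (-4,-3), heading down
no 1-step plan works, so 2 is optimal.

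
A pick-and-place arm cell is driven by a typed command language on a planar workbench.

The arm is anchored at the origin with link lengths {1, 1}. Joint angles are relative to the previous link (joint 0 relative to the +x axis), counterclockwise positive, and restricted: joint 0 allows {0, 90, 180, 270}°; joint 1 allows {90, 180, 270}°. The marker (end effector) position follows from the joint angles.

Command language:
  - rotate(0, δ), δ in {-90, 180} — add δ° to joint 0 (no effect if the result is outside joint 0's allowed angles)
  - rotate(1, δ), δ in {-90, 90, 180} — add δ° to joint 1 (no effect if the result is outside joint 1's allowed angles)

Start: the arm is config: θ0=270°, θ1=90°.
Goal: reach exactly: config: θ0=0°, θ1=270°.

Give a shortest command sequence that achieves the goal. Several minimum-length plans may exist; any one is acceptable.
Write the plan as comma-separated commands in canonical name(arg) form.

rotate(1, 180), rotate(0, -90), rotate(0, 180)

initial: config: θ0=270°, θ1=90°
step 1 (rotate(1, 180)): config: θ0=270°, θ1=270°
step 2 (rotate(0, -90)): config: θ0=180°, θ1=270°
step 3 (rotate(0, 180)): config: θ0=0°, θ1=270°
nothing shorter than 3 reaches the goal.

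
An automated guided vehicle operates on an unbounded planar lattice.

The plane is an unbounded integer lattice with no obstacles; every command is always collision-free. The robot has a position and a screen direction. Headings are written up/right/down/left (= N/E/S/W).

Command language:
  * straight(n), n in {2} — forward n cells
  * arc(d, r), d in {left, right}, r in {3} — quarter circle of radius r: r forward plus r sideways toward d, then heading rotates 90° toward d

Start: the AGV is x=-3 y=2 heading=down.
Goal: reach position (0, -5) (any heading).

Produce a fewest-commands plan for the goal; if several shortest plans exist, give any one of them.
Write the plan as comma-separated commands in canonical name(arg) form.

initial: x=-3 y=2 heading=down
[1] after straight(2): x=-3 y=0 heading=down
[2] after straight(2): x=-3 y=-2 heading=down
[3] after arc(left, 3): x=0 y=-5 heading=right
nothing shorter than 3 reaches the goal.

straight(2), straight(2), arc(left, 3)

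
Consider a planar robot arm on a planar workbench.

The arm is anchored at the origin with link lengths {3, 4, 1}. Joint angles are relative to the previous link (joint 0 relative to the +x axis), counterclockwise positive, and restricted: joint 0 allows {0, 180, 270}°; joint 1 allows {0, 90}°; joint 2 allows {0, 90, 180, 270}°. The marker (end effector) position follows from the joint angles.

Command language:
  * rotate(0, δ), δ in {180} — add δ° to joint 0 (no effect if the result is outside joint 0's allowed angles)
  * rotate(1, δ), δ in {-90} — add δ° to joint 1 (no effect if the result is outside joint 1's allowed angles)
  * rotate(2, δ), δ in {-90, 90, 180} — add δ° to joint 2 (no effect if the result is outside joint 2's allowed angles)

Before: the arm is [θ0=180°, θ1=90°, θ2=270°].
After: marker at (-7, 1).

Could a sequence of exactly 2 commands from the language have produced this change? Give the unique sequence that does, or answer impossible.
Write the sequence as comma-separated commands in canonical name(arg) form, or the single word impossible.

rotate(1, -90), rotate(1, -90)

initial: [θ0=180°, θ1=90°, θ2=270°]
[1] after rotate(1, -90): [θ0=180°, θ1=0°, θ2=270°]
[2] after rotate(1, -90): [θ0=180°, θ1=0°, θ2=270°]
no rival 2-sequence matches.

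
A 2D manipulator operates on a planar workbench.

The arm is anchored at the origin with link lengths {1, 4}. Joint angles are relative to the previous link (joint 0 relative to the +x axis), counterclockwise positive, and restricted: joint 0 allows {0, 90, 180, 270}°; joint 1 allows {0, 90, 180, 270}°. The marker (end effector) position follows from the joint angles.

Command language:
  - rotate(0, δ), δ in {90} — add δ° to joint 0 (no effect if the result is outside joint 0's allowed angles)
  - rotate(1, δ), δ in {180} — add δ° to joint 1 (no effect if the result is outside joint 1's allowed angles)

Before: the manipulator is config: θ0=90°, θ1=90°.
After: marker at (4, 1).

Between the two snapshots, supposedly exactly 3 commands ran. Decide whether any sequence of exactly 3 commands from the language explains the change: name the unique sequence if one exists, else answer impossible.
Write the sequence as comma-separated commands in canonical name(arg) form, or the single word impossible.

rotate(1, 180), rotate(1, 180), rotate(1, 180)

start: config: θ0=90°, θ1=90°
1. rotate(1, 180) → config: θ0=90°, θ1=270°
2. rotate(1, 180) → config: θ0=90°, θ1=90°
3. rotate(1, 180) → config: θ0=90°, θ1=270°
all 8 alternatives checked — unique.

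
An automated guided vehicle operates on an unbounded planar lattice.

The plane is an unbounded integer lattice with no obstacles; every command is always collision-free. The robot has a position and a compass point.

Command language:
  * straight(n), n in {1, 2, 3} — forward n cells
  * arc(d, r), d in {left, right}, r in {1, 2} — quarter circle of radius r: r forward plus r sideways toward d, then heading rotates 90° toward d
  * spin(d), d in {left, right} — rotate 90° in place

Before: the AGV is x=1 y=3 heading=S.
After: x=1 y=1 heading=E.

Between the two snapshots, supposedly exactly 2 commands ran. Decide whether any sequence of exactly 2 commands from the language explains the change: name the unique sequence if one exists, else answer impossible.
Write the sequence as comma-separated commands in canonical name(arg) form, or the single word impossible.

straight(2), spin(left)

key: running spin(left) before straight(2) would end elsewhere — order is forced
from: x=1 y=3 heading=S
[1] after straight(2): x=1 y=1 heading=S
[2] after spin(left): x=1 y=1 heading=E
all 81 alternatives checked — unique.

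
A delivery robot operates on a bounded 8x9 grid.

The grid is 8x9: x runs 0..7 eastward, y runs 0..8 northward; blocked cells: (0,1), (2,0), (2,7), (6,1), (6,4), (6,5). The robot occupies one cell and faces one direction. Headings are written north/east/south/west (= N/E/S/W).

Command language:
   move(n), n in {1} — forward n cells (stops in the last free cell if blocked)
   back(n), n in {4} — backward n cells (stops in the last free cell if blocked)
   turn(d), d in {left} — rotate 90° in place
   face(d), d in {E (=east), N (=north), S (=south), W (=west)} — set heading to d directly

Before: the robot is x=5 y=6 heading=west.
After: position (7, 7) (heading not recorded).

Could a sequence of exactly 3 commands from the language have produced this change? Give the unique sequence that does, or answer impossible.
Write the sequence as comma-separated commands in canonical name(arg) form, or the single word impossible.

key: order matters: swapping back(4) and move(1) lands elsewhere
begin: x=5 y=6 heading=west
t=1 back(4) ⇒ x=7 y=6 heading=west
t=2 face(N) ⇒ x=7 y=6 heading=north
t=3 move(1) ⇒ x=7 y=7 heading=north
all 343 alternatives checked — unique.

back(4), face(N), move(1)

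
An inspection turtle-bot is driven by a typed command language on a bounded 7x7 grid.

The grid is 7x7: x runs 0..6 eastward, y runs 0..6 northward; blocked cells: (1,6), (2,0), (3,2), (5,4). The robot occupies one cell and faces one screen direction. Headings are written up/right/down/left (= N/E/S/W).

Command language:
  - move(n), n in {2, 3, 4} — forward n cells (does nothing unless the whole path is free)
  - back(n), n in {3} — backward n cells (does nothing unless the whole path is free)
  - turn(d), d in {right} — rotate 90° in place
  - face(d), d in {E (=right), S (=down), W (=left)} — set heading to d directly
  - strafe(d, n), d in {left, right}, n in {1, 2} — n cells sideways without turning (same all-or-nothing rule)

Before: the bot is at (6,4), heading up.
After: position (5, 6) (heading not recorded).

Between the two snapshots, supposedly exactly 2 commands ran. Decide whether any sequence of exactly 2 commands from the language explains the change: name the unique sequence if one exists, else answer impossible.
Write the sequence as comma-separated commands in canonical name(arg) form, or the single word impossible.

key: order matters: swapping move(2) and strafe(left, 1) lands elsewhere
initial: at (6,4), heading up
1. move(2) → at (6,6), heading up
2. strafe(left, 1) → at (5,6), heading up
uniquely the one of 144 2-step routes that fits.

move(2), strafe(left, 1)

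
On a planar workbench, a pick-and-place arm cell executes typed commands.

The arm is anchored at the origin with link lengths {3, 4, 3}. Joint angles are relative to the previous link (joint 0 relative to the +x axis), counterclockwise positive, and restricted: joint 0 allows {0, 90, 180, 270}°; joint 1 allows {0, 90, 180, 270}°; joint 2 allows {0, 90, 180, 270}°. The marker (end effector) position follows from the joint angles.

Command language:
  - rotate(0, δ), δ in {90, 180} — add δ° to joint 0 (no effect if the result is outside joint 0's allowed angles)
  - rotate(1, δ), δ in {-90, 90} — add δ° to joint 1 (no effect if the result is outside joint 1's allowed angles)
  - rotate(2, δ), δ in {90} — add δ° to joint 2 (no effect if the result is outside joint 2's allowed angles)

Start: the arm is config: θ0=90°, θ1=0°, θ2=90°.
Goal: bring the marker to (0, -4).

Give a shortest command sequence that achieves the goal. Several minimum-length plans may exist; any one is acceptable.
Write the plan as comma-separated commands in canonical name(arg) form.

rotate(2, 90), rotate(0, 180)

from: config: θ0=90°, θ1=0°, θ2=90°
[1] after rotate(2, 90): config: θ0=90°, θ1=0°, θ2=180°
[2] after rotate(0, 180): config: θ0=270°, θ1=0°, θ2=180°
nothing shorter than 2 reaches the goal.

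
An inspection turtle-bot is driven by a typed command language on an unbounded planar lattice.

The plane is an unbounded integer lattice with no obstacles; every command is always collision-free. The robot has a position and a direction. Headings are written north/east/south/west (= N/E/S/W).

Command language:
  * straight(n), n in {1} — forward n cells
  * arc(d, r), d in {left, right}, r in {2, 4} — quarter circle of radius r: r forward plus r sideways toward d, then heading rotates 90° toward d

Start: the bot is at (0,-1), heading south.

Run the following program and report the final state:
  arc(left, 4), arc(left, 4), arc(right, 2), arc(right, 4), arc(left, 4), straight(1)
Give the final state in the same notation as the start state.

at (19,-7), heading east

start: at (0,-1), heading south
[1] after arc(left, 4): at (4,-5), heading east
[2] after arc(left, 4): at (8,-1), heading north
[3] after arc(right, 2): at (10,1), heading east
[4] after arc(right, 4): at (14,-3), heading south
[5] after arc(left, 4): at (18,-7), heading east
[6] after straight(1): at (19,-7), heading east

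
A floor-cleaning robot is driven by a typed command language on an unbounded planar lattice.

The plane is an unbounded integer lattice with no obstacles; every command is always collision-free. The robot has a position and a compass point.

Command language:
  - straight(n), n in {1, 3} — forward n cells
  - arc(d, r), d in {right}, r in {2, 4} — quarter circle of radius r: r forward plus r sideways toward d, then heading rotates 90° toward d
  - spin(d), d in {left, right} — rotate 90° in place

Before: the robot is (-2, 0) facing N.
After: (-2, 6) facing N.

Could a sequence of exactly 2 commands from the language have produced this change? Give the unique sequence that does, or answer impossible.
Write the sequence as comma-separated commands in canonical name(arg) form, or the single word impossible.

straight(3), straight(3)

key: still facing N at the end — nothing in the sequence rotates
t0: (-2, 0) facing N
1. straight(3) → (-2, 3) facing N
2. straight(3) → (-2, 6) facing N
no other 2-command option fits: unique.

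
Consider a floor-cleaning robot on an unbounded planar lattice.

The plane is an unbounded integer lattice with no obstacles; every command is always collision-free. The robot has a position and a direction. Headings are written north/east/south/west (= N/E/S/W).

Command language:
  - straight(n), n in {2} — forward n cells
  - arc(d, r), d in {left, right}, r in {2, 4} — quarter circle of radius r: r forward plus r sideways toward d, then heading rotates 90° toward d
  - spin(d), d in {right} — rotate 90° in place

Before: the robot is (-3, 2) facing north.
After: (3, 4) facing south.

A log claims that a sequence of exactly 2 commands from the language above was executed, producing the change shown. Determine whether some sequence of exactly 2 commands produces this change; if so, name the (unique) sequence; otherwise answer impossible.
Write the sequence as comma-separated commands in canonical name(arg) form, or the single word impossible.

key: position moved to (3,4) AND the heading swung to S — translation plus rotation needed
from: (-3, 2) facing north
[1] after arc(right, 4): (1, 6) facing east
[2] after arc(right, 2): (3, 4) facing south
uniquely the one of 36 2-step routes that fits.

arc(right, 4), arc(right, 2)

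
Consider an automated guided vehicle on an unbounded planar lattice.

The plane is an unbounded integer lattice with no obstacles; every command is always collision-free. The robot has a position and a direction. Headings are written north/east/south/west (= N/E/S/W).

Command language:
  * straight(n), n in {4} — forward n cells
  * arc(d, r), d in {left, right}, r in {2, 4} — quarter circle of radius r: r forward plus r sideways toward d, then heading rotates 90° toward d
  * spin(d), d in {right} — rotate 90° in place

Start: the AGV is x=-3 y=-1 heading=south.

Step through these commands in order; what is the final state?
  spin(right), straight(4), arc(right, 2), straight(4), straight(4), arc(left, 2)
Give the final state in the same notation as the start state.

t0: x=-3 y=-1 heading=south
[1] after spin(right): x=-3 y=-1 heading=west
[2] after straight(4): x=-7 y=-1 heading=west
[3] after arc(right, 2): x=-9 y=1 heading=north
[4] after straight(4): x=-9 y=5 heading=north
[5] after straight(4): x=-9 y=9 heading=north
[6] after arc(left, 2): x=-11 y=11 heading=west

x=-11 y=11 heading=west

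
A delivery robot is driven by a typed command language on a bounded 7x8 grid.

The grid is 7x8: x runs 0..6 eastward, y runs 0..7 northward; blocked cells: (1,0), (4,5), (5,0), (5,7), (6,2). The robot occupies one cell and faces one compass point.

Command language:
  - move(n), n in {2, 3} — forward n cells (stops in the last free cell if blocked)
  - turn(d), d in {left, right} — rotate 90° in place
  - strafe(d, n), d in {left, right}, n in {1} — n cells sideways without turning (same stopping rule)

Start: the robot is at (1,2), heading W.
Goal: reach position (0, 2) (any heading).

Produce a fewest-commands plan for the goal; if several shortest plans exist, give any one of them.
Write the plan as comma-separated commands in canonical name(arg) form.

move(2)

start: at (1,2), heading W
step 1 (move(2)): at (0,2), heading W
no 0-step plan works, so 1 is optimal.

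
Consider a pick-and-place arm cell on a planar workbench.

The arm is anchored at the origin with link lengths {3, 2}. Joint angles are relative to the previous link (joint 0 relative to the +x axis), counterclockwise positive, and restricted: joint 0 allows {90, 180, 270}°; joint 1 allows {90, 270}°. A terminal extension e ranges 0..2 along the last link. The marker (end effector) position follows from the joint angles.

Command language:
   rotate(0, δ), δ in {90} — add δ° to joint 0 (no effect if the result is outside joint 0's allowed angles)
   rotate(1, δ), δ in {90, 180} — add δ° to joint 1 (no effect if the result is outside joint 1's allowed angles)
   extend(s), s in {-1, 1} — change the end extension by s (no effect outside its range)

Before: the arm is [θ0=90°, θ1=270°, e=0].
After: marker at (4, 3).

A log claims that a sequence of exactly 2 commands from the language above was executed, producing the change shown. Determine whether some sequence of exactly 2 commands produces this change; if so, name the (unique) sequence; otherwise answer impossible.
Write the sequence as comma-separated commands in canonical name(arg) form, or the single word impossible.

from: [θ0=90°, θ1=270°, e=0]
[1] after extend(1): [θ0=90°, θ1=270°, e=1]
[2] after extend(1): [θ0=90°, θ1=270°, e=2]
all 25 alternatives checked — unique.

extend(1), extend(1)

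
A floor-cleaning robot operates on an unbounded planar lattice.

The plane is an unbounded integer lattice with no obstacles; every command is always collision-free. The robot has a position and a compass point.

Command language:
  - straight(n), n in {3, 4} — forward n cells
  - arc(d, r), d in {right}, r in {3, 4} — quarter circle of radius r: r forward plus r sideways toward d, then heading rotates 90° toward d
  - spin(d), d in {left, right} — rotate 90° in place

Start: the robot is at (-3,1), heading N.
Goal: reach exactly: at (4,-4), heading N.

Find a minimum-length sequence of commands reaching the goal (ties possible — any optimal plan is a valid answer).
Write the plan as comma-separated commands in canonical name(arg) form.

arc(right, 3), straight(4), arc(right, 4), arc(right, 4), spin(right)

start: at (-3,1), heading N
t=1 arc(right, 3) ⇒ at (0,4), heading E
t=2 straight(4) ⇒ at (4,4), heading E
t=3 arc(right, 4) ⇒ at (8,0), heading S
t=4 arc(right, 4) ⇒ at (4,-4), heading W
t=5 spin(right) ⇒ at (4,-4), heading N
shorter routes all fall short; 5 is best.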